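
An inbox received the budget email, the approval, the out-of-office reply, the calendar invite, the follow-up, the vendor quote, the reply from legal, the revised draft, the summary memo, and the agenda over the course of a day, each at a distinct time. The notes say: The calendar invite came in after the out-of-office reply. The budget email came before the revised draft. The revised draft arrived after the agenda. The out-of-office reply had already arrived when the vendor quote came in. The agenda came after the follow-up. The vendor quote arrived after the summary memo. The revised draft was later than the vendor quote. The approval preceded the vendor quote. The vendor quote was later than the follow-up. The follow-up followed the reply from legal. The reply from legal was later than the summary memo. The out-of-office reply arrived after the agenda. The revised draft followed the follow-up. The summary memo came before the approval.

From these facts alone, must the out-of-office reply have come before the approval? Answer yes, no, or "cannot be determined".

cannot be determined

No chain of stated constraints runs from the out-of-office reply to the approval, and none runs from the approval to the out-of-office reply either.
So the relative order of the out-of-office reply and the approval is not fixed by the given facts.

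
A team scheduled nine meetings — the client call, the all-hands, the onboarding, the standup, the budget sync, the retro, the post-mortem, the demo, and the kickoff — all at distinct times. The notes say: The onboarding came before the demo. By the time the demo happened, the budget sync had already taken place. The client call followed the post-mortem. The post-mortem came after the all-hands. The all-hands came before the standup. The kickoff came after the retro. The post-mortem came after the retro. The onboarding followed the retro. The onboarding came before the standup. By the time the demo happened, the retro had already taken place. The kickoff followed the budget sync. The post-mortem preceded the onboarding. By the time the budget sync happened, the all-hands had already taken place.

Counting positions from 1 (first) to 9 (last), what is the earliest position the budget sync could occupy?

The all-hands must come before the budget sync — 1 forced predecessor.
Nothing else is forced ahead of the budget sync, so its earliest slot is position 1 + 1 = 2.

2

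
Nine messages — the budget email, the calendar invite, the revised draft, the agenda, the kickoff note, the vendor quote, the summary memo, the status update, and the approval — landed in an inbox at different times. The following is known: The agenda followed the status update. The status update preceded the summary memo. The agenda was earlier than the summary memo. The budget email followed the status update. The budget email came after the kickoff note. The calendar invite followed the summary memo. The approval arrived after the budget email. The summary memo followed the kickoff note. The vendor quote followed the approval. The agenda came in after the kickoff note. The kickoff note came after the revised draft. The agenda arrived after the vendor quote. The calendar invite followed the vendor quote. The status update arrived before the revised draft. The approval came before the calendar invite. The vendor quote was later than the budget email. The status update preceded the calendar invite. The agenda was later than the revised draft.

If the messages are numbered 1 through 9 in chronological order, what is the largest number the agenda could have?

7

The agenda must come before the calendar invite and the summary memo — 2 messages forced after it.
Everything else can be placed before the agenda in some valid order, so the agenda can sit as late as position 9 − 2 = 7.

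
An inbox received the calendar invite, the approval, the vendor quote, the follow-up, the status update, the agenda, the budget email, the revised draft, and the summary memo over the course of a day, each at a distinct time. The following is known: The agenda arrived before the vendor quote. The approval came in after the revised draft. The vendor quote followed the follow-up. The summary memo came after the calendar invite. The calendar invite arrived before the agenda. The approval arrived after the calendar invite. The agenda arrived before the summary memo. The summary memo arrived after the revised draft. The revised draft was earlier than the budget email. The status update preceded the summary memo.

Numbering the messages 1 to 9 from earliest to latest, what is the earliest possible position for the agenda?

The calendar invite must come before the agenda — 1 forced predecessor.
Nothing else is forced ahead of the agenda, so its earliest slot is position 1 + 1 = 2.

2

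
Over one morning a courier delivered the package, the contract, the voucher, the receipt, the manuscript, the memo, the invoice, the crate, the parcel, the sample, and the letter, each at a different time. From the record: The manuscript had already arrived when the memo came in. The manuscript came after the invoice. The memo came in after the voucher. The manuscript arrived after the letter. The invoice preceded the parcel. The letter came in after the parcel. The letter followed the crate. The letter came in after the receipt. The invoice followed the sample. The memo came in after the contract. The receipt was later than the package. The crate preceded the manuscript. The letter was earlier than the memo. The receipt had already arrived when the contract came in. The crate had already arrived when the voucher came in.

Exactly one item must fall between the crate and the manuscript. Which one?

Tracing the constraints gives the crate → the letter → the manuscript, so the letter sits after the crate and before the manuscript.
No other item is forced both after the crate and before the manuscript.

the letter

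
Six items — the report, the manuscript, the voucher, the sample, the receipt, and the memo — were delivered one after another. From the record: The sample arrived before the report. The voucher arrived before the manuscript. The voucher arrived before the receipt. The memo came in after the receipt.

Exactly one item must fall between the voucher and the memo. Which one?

Tracing the constraints gives the voucher → the receipt → the memo, so the receipt sits after the voucher and before the memo.
No other item is forced both after the voucher and before the memo.

the receipt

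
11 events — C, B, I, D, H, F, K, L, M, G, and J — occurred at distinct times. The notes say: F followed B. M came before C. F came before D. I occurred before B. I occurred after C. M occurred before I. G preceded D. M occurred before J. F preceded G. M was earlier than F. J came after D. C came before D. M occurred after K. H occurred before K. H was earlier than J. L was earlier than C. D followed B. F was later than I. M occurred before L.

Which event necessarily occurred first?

H

H has a chain of constraints placing it before every other event, so H must be first.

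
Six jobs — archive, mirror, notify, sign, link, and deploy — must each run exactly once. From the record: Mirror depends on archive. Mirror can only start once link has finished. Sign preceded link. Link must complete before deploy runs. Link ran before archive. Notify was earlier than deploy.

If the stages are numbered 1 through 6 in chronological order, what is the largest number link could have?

3

Link must come before archive, deploy, and mirror — 3 stages forced after it.
Everything else can be placed before link in some valid order, so link can sit as late as position 6 − 3 = 3.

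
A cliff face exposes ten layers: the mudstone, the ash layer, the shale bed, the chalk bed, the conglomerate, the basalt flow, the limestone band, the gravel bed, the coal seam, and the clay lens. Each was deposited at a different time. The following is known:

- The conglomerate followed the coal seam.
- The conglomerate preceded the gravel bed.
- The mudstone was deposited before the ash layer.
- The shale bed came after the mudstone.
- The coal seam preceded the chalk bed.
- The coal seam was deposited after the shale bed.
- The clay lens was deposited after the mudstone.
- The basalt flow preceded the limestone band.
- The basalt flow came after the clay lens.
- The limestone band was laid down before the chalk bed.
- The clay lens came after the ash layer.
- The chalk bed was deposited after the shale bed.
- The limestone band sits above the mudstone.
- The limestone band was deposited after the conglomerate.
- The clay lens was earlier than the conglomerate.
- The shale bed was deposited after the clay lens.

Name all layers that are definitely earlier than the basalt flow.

Directly stated before the basalt flow: the clay lens.
The ash layer reaches the basalt flow via the ash layer → the clay lens → the basalt flow.
The mudstone reaches the basalt flow via the mudstone → the clay lens → the basalt flow.
No chain forces the coal seam (or any of the others) ahead of the basalt flow.

the ash layer, the clay lens, the mudstone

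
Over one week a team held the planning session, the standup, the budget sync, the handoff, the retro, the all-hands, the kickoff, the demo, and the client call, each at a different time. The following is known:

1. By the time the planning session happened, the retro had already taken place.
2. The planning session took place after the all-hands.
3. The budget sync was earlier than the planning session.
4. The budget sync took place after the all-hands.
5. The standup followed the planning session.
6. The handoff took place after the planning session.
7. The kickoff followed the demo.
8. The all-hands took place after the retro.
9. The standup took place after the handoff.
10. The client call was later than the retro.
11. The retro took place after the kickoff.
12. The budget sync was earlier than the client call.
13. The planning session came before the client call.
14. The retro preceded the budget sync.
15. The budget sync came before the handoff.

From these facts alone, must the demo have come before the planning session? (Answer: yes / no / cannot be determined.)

Chain the constraints: the demo → the kickoff → the retro → the planning session. Each link is directly stated, so the demo comes before the planning session.

yes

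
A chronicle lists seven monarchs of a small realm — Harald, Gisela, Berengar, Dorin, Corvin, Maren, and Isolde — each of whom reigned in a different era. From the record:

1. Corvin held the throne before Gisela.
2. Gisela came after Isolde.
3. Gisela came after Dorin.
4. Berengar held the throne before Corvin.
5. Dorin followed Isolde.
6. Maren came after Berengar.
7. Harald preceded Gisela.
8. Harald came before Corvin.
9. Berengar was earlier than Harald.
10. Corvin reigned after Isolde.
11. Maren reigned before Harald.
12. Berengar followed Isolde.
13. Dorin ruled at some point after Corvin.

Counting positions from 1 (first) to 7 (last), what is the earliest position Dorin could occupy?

Berengar, Corvin, Harald, Isolde, and Maren must all come before Dorin — 5 forced predecessors.
Nothing else is forced ahead of Dorin, so their earliest slot is position 5 + 1 = 6.

6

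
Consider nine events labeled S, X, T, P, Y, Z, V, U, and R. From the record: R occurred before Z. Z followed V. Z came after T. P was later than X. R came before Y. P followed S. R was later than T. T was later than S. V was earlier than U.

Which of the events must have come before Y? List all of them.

Directly stated before Y: R.
S reaches Y via S → T → R → Y.
T reaches Y via T → R → Y.

R, S, T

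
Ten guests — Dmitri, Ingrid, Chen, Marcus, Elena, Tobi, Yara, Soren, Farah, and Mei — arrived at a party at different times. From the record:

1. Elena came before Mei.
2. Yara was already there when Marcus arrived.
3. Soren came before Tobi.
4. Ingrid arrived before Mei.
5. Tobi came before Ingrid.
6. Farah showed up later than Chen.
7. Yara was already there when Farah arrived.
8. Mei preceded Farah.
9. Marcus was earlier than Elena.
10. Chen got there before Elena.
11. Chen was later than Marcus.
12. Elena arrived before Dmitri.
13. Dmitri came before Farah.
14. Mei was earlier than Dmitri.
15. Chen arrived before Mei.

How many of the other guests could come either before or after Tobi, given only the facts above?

4

Forced before Tobi: Soren; forced after Tobi: Dmitri, Farah, Ingrid, and Mei.
That leaves Chen, Elena, Marcus, and Yara with no forced order relative to Tobi — 4.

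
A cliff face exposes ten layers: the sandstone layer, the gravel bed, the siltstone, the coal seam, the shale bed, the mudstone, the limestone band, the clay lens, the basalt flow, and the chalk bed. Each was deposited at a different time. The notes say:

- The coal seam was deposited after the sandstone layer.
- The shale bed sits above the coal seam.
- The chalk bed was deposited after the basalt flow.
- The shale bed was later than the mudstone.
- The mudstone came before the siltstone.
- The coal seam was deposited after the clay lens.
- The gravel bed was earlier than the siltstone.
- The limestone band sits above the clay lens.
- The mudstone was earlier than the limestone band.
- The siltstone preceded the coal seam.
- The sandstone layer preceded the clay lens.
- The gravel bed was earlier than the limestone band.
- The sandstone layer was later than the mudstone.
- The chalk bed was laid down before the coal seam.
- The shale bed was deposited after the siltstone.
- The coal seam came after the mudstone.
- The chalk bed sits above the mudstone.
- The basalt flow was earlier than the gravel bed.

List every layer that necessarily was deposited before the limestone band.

Directly stated before the limestone band: the clay lens, the gravel bed, and the mudstone.
The basalt flow reaches the limestone band via the basalt flow → the gravel bed → the limestone band.
The sandstone layer reaches the limestone band via the sandstone layer → the clay lens → the limestone band.
No chain forces the chalk bed (or any of the others) ahead of the limestone band.

the basalt flow, the clay lens, the gravel bed, the mudstone, the sandstone layer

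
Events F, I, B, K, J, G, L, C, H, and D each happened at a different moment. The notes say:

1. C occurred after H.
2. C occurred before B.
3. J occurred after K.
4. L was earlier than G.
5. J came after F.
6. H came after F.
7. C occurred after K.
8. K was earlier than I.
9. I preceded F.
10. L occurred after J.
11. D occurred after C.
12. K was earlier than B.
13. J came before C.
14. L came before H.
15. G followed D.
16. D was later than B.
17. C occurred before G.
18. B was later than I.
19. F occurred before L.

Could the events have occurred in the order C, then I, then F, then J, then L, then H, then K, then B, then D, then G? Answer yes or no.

The constraints require K before J, but in the proposed sequence J appears ahead of K. That one violation is enough.

no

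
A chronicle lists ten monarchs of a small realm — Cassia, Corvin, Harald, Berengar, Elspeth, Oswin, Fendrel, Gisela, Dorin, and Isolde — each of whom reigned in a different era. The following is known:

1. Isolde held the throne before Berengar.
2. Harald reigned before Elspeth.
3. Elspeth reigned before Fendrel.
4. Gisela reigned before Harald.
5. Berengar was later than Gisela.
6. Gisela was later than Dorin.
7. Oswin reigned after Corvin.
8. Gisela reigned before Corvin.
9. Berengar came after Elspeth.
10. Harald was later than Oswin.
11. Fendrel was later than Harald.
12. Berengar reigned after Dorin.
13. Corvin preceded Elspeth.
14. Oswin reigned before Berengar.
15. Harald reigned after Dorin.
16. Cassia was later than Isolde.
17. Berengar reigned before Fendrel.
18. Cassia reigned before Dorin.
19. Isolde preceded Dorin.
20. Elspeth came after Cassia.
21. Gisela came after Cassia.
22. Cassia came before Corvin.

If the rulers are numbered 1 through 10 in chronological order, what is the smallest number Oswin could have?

6

Cassia, Corvin, Dorin, Gisela, and Isolde must all come before Oswin — 5 forced predecessors.
Nothing else is forced ahead of Oswin, so their earliest slot is position 5 + 1 = 6.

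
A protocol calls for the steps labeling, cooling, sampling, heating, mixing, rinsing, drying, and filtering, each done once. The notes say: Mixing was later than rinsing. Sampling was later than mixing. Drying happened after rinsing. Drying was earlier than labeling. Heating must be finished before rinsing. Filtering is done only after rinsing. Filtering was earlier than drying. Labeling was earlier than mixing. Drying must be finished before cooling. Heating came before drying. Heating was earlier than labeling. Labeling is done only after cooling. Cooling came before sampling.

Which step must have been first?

heating

Heating has a chain of constraints placing it before every other step, so heating must be first.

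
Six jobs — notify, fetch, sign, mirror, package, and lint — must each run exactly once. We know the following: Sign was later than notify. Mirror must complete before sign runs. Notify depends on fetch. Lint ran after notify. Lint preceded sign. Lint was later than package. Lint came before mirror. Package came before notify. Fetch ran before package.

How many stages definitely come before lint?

Directly stated before lint: notify and package.
Fetch reaches lint via fetch → notify → lint.
No chain forces sign (or any of the others) ahead of lint.
That's fetch, notify, and package — 3 in all.

3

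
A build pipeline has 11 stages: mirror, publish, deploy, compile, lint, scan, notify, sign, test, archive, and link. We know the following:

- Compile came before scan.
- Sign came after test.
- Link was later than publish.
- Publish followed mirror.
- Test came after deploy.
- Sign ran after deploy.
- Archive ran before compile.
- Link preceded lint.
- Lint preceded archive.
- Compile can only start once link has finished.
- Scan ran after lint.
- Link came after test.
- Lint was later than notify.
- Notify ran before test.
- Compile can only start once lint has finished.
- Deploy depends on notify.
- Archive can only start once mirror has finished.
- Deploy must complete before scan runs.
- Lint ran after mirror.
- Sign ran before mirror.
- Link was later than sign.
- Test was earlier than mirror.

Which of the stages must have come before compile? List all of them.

Directly stated before compile: archive, link, and lint.
Deploy reaches compile via deploy → sign → link → compile.
Mirror reaches compile via mirror → lint → compile.
Notify reaches compile via notify → lint → compile.
Likewise publish, sign, and test each reach compile by chaining the stated constraints.
No chain forces scan ahead of compile.

archive, deploy, link, lint, mirror, notify, publish, sign, test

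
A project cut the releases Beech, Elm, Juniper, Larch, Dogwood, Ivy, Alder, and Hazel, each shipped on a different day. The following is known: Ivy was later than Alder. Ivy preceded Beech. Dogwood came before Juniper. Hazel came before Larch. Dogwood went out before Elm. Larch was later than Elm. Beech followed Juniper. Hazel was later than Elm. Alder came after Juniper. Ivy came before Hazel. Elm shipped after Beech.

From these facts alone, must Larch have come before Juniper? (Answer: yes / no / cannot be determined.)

Tracing the constraints gives Juniper → Beech → Elm → Larch, so Juniper must come before Larch.
That means Larch cannot be before Juniper.

no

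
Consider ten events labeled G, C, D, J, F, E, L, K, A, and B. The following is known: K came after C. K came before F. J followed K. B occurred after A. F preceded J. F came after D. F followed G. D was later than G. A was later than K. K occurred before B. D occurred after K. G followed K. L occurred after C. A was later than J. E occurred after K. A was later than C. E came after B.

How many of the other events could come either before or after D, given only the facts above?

Forced before D: C, G, and K; forced after D: A, B, E, F, and J.
That leaves L with no forced order relative to D — 1.

1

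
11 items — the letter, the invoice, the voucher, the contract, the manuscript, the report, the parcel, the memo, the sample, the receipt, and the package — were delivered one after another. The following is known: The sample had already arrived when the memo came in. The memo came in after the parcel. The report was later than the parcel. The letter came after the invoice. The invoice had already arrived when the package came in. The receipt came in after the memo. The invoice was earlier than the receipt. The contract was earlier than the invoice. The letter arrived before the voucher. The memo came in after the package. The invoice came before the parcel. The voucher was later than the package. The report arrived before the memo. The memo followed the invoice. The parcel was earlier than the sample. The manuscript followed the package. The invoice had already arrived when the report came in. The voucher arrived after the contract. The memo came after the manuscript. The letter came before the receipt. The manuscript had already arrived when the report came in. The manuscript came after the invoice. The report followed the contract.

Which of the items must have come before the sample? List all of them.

Directly stated before the sample: the parcel.
The contract reaches the sample via the contract → the invoice → the parcel → the sample.
The invoice reaches the sample via the invoice → the parcel → the sample.
No chain forces the memo (or any of the others) ahead of the sample.

the contract, the invoice, the parcel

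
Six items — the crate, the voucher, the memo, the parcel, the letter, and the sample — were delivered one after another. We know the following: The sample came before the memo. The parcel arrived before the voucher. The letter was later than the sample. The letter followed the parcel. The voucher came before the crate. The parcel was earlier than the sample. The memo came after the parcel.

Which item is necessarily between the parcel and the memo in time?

the sample

Tracing the constraints gives the parcel → the sample → the memo, so the sample sits after the parcel and before the memo.
No other item is forced both after the parcel and before the memo.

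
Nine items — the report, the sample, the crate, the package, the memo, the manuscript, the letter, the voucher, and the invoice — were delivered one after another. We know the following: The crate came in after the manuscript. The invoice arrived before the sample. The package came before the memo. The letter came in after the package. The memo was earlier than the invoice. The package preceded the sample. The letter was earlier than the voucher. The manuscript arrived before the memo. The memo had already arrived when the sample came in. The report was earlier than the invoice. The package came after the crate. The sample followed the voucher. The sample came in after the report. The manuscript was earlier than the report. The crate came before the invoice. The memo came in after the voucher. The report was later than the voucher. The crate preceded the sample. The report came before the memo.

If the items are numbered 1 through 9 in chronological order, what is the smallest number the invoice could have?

8

The crate, the letter, the manuscript, the memo, the package, the report, and the voucher must all come before the invoice — 7 forced predecessors.
Nothing else is forced ahead of the invoice, so its earliest slot is position 7 + 1 = 8.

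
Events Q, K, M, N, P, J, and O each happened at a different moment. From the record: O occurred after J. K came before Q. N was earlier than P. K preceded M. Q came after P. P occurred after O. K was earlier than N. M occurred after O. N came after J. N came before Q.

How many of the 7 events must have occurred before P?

4

Directly stated before P: N and O.
J reaches P via J → O → P.
K reaches P via K → N → P.
That's J, K, N, and O — 4 in all.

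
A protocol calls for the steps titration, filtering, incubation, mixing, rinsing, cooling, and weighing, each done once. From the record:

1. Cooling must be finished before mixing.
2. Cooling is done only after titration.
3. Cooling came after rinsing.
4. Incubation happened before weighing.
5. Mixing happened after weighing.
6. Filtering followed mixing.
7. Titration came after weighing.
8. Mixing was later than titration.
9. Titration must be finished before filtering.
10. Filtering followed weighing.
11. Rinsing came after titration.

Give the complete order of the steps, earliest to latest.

The constraints fix every adjacent pair, so only one ordering works:
incubation → weighing → titration → rinsing → cooling → mixing → filtering.

incubation, weighing, titration, rinsing, cooling, mixing, filtering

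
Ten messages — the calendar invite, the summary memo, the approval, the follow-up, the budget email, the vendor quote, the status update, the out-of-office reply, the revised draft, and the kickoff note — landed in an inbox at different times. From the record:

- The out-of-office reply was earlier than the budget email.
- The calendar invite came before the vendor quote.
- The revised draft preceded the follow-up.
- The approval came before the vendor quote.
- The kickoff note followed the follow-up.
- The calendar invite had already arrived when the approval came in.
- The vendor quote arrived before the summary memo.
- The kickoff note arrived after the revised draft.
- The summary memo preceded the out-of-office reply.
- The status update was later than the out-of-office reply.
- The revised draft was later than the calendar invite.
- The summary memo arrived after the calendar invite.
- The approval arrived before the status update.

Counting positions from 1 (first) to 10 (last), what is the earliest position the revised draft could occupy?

2

The calendar invite must come before the revised draft — 1 forced predecessor.
Nothing else is forced ahead of the revised draft, so its earliest slot is position 1 + 1 = 2.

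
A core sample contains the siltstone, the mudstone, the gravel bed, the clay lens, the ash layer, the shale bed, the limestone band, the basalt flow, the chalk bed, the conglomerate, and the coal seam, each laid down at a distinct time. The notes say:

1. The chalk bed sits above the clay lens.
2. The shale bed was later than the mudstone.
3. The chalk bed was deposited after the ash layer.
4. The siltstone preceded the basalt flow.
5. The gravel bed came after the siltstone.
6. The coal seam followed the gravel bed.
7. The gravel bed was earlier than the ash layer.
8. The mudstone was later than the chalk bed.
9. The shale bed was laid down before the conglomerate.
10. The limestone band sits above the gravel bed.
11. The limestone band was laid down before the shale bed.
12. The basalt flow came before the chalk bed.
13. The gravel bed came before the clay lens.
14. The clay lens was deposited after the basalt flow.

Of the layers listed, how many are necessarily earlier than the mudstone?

6

Directly stated before the mudstone: the chalk bed.
The ash layer reaches the mudstone via the ash layer → the chalk bed → the mudstone.
The basalt flow reaches the mudstone via the basalt flow → the chalk bed → the mudstone.
The clay lens reaches the mudstone via the clay lens → the chalk bed → the mudstone.
Likewise the gravel bed and the siltstone each reach the mudstone by chaining the stated constraints.
That's the ash layer, the basalt flow, the chalk bed, the clay lens, the gravel bed, and the siltstone — 6 in all.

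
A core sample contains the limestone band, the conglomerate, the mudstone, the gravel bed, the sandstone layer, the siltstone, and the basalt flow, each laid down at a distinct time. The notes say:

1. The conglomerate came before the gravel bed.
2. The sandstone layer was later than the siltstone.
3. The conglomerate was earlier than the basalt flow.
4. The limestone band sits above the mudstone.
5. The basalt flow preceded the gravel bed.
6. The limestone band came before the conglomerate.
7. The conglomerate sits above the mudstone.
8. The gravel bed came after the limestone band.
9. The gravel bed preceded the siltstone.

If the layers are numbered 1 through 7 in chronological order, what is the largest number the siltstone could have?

The siltstone must come before the sandstone layer — 1 layer forced after it.
Everything else can be placed before the siltstone in some valid order, so the siltstone can sit as late as position 7 − 1 = 6.

6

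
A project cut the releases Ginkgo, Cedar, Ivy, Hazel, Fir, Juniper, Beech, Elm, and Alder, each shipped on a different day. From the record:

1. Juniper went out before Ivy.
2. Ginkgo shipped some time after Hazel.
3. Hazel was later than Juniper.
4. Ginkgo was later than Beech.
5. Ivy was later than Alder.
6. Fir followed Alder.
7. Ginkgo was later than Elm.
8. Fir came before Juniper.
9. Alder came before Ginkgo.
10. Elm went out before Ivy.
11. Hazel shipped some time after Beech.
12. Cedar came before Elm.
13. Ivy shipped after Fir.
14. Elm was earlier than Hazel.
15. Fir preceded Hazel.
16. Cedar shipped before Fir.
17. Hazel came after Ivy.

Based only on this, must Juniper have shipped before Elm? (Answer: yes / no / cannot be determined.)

No chain of stated constraints runs from Juniper to Elm, and none runs from Elm to Juniper either.
So the relative order of Juniper and Elm is not fixed by the given facts.

cannot be determined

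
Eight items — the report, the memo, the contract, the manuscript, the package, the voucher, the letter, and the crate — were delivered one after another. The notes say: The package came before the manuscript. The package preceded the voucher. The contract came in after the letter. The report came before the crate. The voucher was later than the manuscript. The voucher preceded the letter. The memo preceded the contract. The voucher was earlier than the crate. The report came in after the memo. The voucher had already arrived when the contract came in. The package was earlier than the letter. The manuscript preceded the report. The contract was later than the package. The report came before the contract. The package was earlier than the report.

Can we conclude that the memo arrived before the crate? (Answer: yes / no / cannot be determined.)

Chain the constraints: the memo → the report → the crate. Each link is directly stated, so the memo comes before the crate.

yes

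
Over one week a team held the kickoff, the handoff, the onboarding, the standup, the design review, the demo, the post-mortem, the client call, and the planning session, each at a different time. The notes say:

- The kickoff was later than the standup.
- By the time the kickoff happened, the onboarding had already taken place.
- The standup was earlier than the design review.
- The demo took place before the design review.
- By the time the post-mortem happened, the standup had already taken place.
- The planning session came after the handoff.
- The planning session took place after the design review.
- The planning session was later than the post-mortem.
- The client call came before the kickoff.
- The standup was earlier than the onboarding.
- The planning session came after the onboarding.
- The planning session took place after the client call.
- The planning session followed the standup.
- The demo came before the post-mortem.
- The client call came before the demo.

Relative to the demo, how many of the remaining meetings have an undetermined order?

4

Forced before the demo: the client call; forced after the demo: the design review, the planning session, and the post-mortem.
That leaves the handoff, the kickoff, the onboarding, and the standup with no forced order relative to the demo — 4.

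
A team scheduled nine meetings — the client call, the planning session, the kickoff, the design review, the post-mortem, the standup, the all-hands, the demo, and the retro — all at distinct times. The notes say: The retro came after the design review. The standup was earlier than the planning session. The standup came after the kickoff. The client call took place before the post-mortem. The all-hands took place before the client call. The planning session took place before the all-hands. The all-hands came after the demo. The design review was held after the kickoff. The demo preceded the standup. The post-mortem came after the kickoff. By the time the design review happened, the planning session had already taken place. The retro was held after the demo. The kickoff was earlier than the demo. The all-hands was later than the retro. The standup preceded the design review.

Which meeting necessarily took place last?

the post-mortem

Every other meeting has a chain of constraints placing it before the post-mortem, so the post-mortem is last.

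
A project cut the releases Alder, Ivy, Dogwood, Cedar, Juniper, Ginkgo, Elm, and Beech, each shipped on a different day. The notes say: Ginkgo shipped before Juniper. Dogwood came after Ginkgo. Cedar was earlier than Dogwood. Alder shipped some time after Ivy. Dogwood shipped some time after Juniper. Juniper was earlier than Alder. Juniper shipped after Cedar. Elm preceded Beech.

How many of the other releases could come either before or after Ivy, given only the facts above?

Forced after Ivy: Alder.
That leaves Beech, Cedar, Dogwood, Elm, Ginkgo, and Juniper with no forced order relative to Ivy — 6.

6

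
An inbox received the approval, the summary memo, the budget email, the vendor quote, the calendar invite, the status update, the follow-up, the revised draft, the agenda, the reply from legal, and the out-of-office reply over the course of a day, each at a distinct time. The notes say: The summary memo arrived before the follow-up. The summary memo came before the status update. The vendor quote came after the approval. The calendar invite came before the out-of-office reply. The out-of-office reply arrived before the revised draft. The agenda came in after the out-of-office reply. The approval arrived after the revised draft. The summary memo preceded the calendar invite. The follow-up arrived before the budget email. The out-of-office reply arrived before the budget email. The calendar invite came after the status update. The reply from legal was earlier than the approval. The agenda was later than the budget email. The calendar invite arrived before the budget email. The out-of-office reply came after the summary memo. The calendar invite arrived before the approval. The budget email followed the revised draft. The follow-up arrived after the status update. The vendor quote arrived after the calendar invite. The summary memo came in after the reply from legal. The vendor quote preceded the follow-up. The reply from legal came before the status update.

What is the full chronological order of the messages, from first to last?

The constraints fix every adjacent pair, so only one ordering works:
the reply from legal → the summary memo → the status update → the calendar invite → the out-of-office reply → the revised draft → the approval → the vendor quote → the follow-up → the budget email → the agenda.

the reply from legal, the summary memo, the status update, the calendar invite, the out-of-office reply, the revised draft, the approval, the vendor quote, the follow-up, the budget email, the agenda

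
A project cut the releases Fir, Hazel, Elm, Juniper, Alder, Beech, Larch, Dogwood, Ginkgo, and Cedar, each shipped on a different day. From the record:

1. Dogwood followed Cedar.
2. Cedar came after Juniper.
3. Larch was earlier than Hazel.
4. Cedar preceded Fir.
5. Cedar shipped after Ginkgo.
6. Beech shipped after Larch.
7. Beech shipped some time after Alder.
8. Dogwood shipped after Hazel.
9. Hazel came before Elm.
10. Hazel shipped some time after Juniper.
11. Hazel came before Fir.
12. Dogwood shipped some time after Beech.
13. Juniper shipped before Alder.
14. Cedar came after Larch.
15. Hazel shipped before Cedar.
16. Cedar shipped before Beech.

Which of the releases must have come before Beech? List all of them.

Alder, Cedar, Ginkgo, Hazel, Juniper, Larch

Directly stated before Beech: Alder, Cedar, and Larch.
Ginkgo reaches Beech via Ginkgo → Cedar → Beech.
Hazel reaches Beech via Hazel → Cedar → Beech.
Juniper reaches Beech via Juniper → Alder → Beech.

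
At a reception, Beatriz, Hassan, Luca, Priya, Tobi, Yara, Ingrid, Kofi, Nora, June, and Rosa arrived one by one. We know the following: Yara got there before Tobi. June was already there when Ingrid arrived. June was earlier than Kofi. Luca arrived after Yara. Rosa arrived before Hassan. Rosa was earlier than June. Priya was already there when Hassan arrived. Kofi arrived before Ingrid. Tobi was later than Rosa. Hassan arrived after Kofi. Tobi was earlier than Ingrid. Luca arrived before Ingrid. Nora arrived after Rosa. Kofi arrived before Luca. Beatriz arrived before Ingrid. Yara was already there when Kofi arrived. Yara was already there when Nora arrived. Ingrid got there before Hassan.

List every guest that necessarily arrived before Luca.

Directly stated before Luca: Kofi and Yara.
June reaches Luca via June → Kofi → Luca.
Rosa reaches Luca via Rosa → June → Kofi → Luca.

June, Kofi, Rosa, Yara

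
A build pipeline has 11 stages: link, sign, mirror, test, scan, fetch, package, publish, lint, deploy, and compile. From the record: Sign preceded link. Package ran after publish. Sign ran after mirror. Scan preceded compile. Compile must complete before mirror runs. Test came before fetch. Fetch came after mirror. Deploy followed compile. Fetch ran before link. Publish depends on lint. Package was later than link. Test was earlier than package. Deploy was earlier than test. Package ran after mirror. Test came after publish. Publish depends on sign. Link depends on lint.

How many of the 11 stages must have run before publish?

5

Directly stated before publish: lint and sign.
Compile reaches publish via compile → mirror → sign → publish.
Mirror reaches publish via mirror → sign → publish.
Scan reaches publish via scan → compile → mirror → sign → publish.
No chain forces package (or any of the others) ahead of publish.
That's compile, lint, mirror, scan, and sign — 5 in all.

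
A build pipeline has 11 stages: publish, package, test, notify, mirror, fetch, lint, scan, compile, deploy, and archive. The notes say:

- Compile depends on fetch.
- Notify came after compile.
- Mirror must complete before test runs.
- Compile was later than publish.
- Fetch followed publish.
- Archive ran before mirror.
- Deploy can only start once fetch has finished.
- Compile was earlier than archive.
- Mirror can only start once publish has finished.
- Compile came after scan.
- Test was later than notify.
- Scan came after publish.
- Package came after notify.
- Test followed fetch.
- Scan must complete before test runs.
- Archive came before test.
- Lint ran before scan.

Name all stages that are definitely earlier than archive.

compile, fetch, lint, publish, scan

Directly stated before archive: compile.
Fetch reaches archive via fetch → compile → archive.
Lint reaches archive via lint → scan → compile → archive.
Publish reaches archive via publish → compile → archive.
Likewise scan reaches archive by chaining the stated constraints.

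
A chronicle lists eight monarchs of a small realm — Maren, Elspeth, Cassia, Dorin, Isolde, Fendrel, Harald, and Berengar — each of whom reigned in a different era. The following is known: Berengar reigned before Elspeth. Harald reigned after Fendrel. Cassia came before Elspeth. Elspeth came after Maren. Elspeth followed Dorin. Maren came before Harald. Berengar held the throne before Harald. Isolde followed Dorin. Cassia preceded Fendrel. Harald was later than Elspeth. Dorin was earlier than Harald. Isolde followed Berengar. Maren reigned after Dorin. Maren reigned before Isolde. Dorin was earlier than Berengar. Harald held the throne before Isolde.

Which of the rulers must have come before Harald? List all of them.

Directly stated before Harald: Berengar, Dorin, Elspeth, Fendrel, and Maren.
Cassia reaches Harald via Cassia → Fendrel → Harald.

Berengar, Cassia, Dorin, Elspeth, Fendrel, Maren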